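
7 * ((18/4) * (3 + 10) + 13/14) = 416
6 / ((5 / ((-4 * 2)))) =-48 / 5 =-9.60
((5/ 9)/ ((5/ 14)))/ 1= 14/ 9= 1.56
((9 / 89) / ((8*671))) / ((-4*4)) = -9 / 7644032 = -0.00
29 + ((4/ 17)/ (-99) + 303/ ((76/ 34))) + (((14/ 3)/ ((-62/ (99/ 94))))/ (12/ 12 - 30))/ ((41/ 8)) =18230941017827/ 110792182842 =164.55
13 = 13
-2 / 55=-0.04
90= 90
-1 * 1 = -1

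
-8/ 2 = -4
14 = 14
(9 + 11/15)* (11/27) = 1606/405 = 3.97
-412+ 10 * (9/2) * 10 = 38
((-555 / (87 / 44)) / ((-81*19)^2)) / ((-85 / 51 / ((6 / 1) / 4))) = 814 / 7631901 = 0.00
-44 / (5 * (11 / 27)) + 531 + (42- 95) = 2282 / 5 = 456.40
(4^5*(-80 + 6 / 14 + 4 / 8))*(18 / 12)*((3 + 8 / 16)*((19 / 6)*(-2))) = 2692224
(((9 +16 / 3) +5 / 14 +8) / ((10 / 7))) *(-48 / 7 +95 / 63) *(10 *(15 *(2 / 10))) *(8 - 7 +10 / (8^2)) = -11882957 / 4032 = -2947.16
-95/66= -1.44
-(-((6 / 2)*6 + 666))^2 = -467856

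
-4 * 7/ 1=-28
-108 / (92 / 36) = -972 / 23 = -42.26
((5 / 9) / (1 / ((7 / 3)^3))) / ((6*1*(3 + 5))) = 1715 / 11664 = 0.15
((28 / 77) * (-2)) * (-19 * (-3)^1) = -456 / 11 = -41.45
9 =9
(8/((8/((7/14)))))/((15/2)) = 1/15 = 0.07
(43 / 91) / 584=43 / 53144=0.00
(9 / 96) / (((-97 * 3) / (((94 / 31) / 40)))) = -0.00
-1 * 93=-93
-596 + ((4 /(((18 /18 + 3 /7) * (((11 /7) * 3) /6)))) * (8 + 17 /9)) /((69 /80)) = -3792172 /6831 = -555.14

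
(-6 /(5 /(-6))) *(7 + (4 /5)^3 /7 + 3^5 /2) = 4050054 /4375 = 925.73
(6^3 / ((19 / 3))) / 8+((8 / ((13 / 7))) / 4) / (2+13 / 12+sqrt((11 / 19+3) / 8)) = 4049241 / 874627 - 144* sqrt(646) / 46033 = 4.55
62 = 62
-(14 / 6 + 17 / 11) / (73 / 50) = -2.66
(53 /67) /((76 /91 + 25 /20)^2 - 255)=-7022288 /2225096733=-0.00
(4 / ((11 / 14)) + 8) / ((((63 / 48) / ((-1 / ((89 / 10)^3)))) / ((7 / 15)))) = -51200 / 7754659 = -0.01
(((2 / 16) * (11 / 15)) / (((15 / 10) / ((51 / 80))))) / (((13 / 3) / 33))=6171 / 20800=0.30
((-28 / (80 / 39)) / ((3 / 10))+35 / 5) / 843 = -77 / 1686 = -0.05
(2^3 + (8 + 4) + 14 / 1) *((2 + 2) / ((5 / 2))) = 272 / 5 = 54.40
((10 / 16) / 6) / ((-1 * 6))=-5 / 288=-0.02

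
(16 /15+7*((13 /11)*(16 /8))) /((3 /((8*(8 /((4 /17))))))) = 790432 /495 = 1596.83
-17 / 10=-1.70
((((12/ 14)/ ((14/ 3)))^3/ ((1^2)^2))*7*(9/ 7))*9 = 59049/ 117649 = 0.50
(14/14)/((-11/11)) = -1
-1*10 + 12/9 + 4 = -14/3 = -4.67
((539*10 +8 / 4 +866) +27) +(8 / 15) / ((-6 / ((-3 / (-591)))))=55716521 / 8865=6285.00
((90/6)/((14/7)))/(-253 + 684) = 0.02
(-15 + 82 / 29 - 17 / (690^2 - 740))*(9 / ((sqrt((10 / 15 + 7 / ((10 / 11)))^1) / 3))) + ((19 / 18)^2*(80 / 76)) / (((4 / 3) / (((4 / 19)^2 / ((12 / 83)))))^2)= 34445 / 555579 - 4530669471*sqrt(7530) / 3460145440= -113.56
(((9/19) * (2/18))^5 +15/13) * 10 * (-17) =-6314054660/32189287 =-196.15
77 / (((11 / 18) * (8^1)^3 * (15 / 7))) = 147 / 1280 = 0.11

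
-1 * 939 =-939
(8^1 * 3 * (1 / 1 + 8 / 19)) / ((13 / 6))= 3888 / 247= 15.74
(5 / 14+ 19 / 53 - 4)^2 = 5938969 / 550564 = 10.79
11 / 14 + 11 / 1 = 11.79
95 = 95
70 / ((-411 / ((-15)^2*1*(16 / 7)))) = -87.59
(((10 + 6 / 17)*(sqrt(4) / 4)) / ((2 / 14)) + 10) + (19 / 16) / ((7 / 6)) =44985 / 952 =47.25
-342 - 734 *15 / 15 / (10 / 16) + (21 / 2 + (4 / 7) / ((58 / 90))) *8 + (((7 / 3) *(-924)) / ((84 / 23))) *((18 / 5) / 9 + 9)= -21237169 / 3045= -6974.44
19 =19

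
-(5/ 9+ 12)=-12.56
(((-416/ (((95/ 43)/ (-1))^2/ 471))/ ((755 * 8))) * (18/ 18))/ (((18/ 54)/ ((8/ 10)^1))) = -543428496/ 34069375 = -15.95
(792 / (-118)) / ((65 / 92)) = -36432 / 3835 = -9.50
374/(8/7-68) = -1309/234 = -5.59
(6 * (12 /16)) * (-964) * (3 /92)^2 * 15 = -292815 /4232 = -69.19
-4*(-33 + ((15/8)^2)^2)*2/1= 84543/512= 165.12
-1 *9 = -9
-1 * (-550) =550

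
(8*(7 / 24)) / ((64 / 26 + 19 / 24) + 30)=728 / 10375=0.07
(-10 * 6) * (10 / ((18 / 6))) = -200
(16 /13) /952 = 2 /1547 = 0.00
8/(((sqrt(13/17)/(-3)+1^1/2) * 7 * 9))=32 * sqrt(221)/2121+272/707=0.61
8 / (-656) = -1 / 82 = -0.01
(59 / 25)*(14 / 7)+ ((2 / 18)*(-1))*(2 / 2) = 1037 / 225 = 4.61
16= 16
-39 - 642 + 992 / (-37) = -26189 / 37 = -707.81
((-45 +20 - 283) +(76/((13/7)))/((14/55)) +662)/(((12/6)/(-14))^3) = -2295356/13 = -176565.85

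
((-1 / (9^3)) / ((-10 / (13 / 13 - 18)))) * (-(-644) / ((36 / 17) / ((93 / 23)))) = -62713 / 21870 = -2.87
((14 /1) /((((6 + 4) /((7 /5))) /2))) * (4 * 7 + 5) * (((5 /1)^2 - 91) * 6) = -1280664 /25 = -51226.56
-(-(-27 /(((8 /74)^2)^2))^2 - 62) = 2560597525971641 /65536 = 39071617522.76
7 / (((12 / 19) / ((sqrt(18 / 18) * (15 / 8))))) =20.78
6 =6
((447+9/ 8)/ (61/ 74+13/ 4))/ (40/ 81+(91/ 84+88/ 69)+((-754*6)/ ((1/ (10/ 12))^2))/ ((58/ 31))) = -54915030/ 836956831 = -0.07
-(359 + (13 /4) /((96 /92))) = -34763 /96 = -362.11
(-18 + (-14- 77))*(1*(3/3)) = -109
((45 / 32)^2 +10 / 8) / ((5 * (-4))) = -661 / 4096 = -0.16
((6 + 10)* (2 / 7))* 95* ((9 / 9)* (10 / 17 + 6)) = 48640 / 17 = 2861.18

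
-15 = -15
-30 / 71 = -0.42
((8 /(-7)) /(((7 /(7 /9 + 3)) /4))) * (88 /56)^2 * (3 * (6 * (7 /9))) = -263296 /3087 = -85.29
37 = 37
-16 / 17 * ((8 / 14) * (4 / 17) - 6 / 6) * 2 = 3296 / 2023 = 1.63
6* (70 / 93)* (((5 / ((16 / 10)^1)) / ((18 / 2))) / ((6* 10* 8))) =175 / 53568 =0.00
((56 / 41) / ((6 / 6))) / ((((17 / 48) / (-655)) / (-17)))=1760640 / 41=42942.44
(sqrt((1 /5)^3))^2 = 1 /125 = 0.01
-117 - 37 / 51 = -6004 / 51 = -117.73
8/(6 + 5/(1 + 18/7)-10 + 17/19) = -380/81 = -4.69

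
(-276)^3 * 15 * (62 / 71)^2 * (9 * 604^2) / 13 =-3980322585547223040 / 65533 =-60737683084052.66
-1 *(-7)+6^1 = 13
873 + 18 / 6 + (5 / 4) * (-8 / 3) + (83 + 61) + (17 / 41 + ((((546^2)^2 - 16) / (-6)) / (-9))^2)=80958976086691896613943 / 29889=2708654558087988778.95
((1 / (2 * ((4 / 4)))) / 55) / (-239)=-1 / 26290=-0.00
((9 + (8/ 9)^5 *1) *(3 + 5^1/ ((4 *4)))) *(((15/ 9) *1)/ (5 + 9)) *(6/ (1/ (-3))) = -149515385/ 2204496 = -67.82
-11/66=-1/6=-0.17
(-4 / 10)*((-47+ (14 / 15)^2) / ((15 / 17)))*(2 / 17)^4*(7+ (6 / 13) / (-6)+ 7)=60115168 / 1077789375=0.06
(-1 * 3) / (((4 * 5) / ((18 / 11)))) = -27 / 110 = -0.25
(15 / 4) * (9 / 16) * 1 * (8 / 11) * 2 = 135 / 44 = 3.07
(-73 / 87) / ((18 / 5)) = -0.23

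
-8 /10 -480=-2404 /5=-480.80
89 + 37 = 126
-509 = -509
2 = 2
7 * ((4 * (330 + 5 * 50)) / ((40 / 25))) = 10150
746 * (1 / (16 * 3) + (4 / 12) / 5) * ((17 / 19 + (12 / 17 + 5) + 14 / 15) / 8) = 47653361 / 775200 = 61.47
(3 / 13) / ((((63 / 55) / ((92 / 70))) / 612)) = 103224 / 637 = 162.05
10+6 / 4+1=25 / 2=12.50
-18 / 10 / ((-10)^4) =-9 / 50000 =-0.00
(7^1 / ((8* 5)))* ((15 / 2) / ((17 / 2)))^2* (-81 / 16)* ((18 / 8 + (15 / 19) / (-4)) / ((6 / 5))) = -1658475 / 1405696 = -1.18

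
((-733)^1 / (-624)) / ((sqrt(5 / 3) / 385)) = 56441 * sqrt(15) / 624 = 350.31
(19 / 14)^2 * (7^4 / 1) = 17689 / 4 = 4422.25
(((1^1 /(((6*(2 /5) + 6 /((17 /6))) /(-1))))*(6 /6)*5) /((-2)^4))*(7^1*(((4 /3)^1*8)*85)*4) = -252875 /144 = -1756.08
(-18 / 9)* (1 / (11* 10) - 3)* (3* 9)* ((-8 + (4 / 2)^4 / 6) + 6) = 107.67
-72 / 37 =-1.95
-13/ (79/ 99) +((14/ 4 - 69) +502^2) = 39803709/ 158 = 251922.21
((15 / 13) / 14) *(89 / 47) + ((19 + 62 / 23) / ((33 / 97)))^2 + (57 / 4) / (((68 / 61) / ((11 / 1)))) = 2819882282993995 / 670180374864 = 4207.65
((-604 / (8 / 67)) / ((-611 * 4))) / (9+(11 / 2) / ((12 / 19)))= 30351 / 259675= 0.12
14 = 14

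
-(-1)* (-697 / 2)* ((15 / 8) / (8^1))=-10455 / 128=-81.68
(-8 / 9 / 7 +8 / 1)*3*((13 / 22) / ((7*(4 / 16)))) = 12896 / 1617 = 7.98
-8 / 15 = -0.53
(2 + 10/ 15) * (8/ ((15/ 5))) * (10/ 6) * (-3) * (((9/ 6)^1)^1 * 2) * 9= -960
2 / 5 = 0.40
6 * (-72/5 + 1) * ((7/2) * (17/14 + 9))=-28743/10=-2874.30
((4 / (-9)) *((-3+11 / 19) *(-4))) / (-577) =736 / 98667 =0.01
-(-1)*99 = 99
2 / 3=0.67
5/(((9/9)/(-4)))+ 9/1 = -11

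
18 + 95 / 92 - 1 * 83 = -5885 / 92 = -63.97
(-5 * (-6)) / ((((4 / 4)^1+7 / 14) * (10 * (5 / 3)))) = 6 / 5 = 1.20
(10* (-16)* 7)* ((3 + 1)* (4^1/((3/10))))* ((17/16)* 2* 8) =-1015466.67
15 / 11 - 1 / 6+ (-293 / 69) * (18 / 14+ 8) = -406271 / 10626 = -38.23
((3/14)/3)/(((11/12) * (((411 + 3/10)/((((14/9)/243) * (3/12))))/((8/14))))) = 40/230875029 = 0.00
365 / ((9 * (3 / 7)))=2555 / 27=94.63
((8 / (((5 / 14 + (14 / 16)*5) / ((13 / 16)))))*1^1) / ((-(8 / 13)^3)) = -199927 / 33920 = -5.89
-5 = -5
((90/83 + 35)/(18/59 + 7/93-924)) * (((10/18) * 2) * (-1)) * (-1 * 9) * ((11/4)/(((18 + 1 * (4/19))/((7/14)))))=-17173075425/582159923672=-0.03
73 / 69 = 1.06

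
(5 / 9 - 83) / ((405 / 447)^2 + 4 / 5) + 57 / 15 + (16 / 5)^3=-2893614619 / 202420125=-14.30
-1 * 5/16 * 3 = -15/16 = -0.94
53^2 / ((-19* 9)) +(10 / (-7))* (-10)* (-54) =-787.86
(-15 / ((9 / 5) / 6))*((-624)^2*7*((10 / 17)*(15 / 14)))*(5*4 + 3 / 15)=-1735013647.06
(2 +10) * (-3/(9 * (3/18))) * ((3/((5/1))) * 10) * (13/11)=-1872/11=-170.18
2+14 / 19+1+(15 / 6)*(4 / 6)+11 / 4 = 1859 / 228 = 8.15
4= 4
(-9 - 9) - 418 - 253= -689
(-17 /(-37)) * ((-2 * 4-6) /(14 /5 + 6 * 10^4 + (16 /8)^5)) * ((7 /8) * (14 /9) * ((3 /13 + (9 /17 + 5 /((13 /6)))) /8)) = -3955 /70718544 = -0.00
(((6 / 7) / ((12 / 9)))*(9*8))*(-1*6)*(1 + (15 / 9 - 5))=648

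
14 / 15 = 0.93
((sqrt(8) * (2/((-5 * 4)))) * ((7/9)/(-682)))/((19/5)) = 7 * sqrt(2)/116622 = 0.00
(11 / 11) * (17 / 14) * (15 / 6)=85 / 28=3.04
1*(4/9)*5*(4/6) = 40/27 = 1.48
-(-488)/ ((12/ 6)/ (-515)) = -125660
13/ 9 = 1.44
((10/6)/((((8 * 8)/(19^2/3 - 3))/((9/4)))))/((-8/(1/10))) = -11/128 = -0.09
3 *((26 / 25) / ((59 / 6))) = 468 / 1475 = 0.32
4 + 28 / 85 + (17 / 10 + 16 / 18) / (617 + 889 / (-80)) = 160694392 / 37080315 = 4.33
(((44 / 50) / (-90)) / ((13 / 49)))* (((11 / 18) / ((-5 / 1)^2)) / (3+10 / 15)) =-539 / 2193750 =-0.00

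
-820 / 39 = -21.03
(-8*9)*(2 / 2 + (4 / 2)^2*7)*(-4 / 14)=4176 / 7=596.57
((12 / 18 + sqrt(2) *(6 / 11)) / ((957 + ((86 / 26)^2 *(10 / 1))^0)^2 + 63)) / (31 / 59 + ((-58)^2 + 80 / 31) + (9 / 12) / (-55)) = 804760 / 3730555530873093 + 219480 *sqrt(2) / 1243518510291031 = 0.00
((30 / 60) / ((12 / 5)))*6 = 5 / 4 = 1.25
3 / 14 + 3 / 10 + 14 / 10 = 67 / 35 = 1.91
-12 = -12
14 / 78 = 7 / 39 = 0.18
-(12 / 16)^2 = -9 / 16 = -0.56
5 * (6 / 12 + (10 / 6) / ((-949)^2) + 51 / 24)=283689515 / 21614424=13.13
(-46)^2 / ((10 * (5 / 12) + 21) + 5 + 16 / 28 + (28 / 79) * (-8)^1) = 7020888 / 92581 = 75.84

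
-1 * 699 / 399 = -233 / 133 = -1.75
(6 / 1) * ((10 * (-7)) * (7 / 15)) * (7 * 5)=-6860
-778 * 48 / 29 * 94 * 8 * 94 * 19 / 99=-16718560256 / 957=-17469759.93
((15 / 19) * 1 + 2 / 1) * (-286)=-15158 / 19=-797.79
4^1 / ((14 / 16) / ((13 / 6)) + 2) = 208 / 125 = 1.66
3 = 3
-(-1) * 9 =9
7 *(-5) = -35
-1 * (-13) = 13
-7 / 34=-0.21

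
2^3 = 8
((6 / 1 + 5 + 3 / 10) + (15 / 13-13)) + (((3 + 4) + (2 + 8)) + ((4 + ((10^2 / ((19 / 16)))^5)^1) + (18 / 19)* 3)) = 1363148807498800661 / 321892870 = 4234790312.38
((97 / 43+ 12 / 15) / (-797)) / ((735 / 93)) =-20367 / 41981975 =-0.00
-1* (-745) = 745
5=5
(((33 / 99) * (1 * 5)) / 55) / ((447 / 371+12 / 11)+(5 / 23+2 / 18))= 25599 / 2216891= 0.01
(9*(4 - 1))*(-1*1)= -27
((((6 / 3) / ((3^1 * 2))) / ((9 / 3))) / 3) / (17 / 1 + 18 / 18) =1 / 486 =0.00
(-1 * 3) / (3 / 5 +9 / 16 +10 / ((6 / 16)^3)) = -6480 / 412111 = -0.02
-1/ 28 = -0.04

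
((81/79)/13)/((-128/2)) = -81/65728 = -0.00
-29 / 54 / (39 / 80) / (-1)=1160 / 1053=1.10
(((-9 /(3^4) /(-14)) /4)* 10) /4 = 5 /1008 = 0.00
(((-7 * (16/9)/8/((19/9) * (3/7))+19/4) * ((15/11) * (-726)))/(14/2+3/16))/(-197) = 182424/86089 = 2.12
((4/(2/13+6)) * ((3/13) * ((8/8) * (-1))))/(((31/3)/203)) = -1827/620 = -2.95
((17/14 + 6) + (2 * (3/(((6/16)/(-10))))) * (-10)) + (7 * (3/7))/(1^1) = 22543/14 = 1610.21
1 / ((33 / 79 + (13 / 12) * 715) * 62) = 474 / 22775731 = 0.00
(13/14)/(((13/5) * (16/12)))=15/56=0.27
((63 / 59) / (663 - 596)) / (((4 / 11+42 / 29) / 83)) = 1668051 / 2284834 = 0.73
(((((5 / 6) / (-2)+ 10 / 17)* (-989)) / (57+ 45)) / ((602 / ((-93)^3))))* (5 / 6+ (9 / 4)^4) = 69625886695 / 1183744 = 58818.37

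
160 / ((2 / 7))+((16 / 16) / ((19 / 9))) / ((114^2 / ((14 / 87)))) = 668340967 / 1193466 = 560.00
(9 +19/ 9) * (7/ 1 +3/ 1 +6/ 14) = 7300/ 63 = 115.87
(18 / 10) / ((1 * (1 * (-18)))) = -1 / 10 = -0.10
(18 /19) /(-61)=-0.02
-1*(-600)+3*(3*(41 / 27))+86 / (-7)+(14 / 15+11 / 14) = 6031 / 10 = 603.10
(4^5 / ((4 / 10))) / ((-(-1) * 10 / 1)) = 256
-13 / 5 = -2.60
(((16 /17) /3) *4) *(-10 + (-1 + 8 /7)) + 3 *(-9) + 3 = -4328 /119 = -36.37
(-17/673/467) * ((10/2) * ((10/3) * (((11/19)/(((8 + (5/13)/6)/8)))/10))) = -11440/220946573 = -0.00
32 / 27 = 1.19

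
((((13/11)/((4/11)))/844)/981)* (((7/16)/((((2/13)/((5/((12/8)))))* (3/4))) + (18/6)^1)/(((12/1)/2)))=7319/715360896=0.00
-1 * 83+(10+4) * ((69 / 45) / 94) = -58354 / 705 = -82.77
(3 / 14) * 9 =27 / 14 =1.93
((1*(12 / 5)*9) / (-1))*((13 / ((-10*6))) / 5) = 117 / 125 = 0.94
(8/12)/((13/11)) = 0.56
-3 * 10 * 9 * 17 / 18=-255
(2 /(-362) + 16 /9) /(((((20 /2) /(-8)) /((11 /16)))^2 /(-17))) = -5938559 /651600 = -9.11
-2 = -2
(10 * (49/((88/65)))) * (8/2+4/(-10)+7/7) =73255/44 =1664.89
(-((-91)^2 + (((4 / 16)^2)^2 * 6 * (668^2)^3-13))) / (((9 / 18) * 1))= -4164856626519384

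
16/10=8/5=1.60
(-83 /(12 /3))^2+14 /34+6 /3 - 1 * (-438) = 870.97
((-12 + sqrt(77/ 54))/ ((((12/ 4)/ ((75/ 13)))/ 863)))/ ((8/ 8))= -258900/ 13 + 21575 * sqrt(462)/ 234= -17933.60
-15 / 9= -5 / 3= -1.67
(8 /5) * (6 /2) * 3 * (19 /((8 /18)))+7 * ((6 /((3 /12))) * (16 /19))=71922 /95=757.07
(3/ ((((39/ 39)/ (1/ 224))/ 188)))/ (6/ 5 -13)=-705/ 3304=-0.21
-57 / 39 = -19 / 13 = -1.46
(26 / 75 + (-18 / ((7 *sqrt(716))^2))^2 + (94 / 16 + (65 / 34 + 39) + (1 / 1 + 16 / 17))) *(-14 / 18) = -38508378683951 / 1008887783400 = -38.17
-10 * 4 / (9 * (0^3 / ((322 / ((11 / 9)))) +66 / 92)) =-1840 / 297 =-6.20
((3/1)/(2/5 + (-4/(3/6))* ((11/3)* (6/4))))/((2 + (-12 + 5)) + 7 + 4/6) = -45/1744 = -0.03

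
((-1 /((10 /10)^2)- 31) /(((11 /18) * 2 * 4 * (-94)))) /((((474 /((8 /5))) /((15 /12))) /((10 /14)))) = 60 /285901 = 0.00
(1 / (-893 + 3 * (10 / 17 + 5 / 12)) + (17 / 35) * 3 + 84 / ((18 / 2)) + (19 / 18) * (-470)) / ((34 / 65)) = -20045835472 / 21605283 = -927.82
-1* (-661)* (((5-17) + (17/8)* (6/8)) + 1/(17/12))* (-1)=3488097/544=6411.94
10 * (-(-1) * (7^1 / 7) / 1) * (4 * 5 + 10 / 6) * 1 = 650 / 3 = 216.67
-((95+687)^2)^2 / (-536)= 46745200322 / 67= 697689557.04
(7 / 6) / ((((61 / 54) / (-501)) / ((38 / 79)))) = -1199394 / 4819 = -248.89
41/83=0.49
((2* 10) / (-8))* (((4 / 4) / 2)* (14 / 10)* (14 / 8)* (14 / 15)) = -343 / 120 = -2.86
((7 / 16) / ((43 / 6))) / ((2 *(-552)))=-7 / 126592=-0.00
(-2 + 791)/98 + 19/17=15275/1666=9.17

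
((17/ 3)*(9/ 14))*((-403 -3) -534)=-23970/ 7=-3424.29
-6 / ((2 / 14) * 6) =-7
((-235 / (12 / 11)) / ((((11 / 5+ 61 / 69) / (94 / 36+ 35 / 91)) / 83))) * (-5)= 86481756625 / 995904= 86837.44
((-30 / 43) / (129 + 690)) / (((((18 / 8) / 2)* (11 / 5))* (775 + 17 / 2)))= -0.00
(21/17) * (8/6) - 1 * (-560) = 9548/17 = 561.65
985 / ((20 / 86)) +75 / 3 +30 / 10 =8527 / 2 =4263.50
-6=-6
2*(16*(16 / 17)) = 512 / 17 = 30.12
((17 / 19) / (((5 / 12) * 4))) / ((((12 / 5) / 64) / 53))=14416 / 19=758.74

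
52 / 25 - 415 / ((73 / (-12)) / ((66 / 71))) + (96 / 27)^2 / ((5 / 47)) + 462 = 6783600566 / 10495575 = 646.33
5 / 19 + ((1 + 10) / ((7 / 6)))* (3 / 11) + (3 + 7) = 1707 / 133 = 12.83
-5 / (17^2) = -5 / 289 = -0.02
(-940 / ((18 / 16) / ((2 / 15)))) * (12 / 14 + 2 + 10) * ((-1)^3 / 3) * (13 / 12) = 97760 / 189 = 517.25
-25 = -25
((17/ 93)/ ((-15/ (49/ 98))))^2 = 289/ 7784100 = 0.00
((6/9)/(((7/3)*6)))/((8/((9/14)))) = 3/784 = 0.00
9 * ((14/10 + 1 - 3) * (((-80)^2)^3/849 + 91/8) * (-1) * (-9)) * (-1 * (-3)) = -509607954773937/11320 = -45018370563.07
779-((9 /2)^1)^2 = 3035 /4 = 758.75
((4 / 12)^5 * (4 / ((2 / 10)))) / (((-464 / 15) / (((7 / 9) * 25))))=-4375 / 84564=-0.05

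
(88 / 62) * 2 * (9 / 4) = 198 / 31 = 6.39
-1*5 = -5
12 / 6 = 2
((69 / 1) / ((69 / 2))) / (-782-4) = -1 / 393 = -0.00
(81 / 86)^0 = 1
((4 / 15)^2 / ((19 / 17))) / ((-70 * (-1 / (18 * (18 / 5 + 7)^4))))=206.55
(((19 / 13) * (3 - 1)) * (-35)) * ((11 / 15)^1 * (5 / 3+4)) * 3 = -49742 / 39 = -1275.44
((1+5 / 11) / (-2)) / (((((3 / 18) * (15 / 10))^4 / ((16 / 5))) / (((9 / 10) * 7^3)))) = -50577408 / 275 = -183917.85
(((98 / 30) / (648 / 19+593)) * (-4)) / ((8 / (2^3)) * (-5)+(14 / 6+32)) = -931 / 1310650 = -0.00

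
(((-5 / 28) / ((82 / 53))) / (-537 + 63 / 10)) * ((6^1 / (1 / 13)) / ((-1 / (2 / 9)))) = -17225 / 4569327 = -0.00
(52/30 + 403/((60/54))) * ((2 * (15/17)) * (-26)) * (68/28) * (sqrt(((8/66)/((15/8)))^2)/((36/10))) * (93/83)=-140991968/172557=-817.07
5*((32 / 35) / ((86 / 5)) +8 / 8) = 1585 / 301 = 5.27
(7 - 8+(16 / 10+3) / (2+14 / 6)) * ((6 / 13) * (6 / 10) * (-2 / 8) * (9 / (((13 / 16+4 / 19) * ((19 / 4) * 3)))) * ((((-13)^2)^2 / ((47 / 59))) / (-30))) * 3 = 17229888 / 1827125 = 9.43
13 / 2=6.50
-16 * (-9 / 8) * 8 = 144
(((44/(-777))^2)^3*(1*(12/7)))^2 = 0.00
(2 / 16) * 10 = 5 / 4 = 1.25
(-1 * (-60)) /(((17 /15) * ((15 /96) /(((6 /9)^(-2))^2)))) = 29160 /17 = 1715.29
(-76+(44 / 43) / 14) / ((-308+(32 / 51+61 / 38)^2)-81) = 85836058776 / 434132416487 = 0.20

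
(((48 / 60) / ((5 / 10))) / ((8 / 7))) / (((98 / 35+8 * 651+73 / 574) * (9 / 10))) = 40180 / 134598249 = 0.00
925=925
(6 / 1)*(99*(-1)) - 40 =-634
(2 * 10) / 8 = 5 / 2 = 2.50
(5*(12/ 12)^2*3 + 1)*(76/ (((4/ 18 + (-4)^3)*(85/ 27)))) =-147744/ 24395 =-6.06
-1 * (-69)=69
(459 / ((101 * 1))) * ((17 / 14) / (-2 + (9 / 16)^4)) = -255688704 / 88029277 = -2.90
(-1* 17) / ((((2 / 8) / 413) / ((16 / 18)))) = -224672 / 9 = -24963.56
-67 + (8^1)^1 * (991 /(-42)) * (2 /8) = -2398 /21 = -114.19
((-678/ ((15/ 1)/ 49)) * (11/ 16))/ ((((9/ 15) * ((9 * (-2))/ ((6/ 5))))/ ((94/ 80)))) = 198.79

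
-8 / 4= -2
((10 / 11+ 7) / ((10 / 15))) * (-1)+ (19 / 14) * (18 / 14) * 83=71667 / 539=132.96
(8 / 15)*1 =8 / 15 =0.53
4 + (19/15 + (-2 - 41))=-566/15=-37.73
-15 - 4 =-19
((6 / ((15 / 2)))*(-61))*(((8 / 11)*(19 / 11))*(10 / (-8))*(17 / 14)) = 78812 / 847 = 93.05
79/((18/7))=553/18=30.72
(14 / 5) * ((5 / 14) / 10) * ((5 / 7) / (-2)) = -1 / 28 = -0.04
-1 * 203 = -203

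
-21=-21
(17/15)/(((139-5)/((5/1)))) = 17/402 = 0.04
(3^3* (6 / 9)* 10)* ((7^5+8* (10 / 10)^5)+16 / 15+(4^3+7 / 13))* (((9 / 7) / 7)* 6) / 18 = 118501848 / 637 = 186031.16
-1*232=-232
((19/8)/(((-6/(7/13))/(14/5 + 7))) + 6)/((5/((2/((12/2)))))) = 12203/46800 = 0.26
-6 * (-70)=420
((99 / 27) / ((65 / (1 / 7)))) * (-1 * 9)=-33 / 455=-0.07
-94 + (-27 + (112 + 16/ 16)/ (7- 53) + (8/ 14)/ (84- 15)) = -119251/ 966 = -123.45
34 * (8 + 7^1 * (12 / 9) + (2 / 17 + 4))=2188 / 3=729.33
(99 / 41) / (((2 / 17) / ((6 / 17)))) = 297 / 41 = 7.24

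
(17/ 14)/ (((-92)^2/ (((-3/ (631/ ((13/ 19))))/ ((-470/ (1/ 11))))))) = 663/ 7344752972480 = 0.00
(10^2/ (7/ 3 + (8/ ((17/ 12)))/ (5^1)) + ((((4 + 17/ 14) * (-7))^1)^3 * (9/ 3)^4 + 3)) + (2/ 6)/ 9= -751232810809/ 190728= -3938765.21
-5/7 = -0.71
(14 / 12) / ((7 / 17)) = 17 / 6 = 2.83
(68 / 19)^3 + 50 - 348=-1729550 / 6859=-252.16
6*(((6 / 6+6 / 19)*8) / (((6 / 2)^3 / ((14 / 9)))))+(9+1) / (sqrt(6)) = 5600 / 1539+5*sqrt(6) / 3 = 7.72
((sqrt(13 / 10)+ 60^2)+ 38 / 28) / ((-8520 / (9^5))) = -992397177 / 39760 -19683 * sqrt(130) / 28400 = -24967.59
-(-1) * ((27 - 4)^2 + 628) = 1157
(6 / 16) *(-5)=-15 / 8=-1.88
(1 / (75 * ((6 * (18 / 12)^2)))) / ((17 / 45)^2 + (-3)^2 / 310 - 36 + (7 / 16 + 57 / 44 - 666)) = -10912 / 7734932881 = -0.00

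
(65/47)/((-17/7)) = -455/799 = -0.57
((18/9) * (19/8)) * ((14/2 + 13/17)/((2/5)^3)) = 78375/136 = 576.29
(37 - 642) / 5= -121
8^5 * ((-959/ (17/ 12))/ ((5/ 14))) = -5279318016/ 85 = -62109623.72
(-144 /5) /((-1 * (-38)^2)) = 0.02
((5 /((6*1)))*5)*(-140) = -1750 /3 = -583.33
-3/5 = -0.60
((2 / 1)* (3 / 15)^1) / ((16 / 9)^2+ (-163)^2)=162 / 10761725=0.00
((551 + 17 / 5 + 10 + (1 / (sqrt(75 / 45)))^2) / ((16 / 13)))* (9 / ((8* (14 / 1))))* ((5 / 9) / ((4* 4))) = 36725 / 28672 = 1.28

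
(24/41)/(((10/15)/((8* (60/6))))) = 70.24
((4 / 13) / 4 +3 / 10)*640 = 3136 / 13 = 241.23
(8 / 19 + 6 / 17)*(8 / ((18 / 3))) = 1000 / 969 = 1.03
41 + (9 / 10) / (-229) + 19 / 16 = 772803 / 18320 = 42.18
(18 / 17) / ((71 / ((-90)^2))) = 145800 / 1207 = 120.80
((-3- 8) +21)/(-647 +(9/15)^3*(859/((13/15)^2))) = -4225/168989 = -0.03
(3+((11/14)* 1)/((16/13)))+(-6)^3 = -212.36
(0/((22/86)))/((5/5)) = 0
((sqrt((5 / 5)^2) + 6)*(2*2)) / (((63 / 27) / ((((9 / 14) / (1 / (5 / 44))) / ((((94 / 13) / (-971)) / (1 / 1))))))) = -1704105 / 14476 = -117.72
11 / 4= 2.75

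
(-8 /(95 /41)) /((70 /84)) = -1968 /475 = -4.14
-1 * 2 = -2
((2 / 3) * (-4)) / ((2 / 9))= -12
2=2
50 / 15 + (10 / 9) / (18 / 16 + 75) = 18350 / 5481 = 3.35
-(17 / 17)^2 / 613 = -1 / 613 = -0.00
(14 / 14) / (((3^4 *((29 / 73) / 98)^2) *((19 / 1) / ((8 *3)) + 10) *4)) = 14622776 / 840159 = 17.40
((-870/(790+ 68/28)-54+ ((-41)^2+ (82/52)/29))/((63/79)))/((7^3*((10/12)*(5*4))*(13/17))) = 434905748819/932474552100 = 0.47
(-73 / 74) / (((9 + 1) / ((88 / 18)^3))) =-11.53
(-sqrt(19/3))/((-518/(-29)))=-29*sqrt(57)/1554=-0.14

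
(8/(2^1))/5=0.80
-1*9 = -9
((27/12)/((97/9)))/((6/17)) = 459/776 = 0.59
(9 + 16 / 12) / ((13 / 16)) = 496 / 39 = 12.72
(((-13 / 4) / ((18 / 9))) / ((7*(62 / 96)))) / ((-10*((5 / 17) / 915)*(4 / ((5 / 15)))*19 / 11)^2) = -5074666311 / 62669600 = -80.97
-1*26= -26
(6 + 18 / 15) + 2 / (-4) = 67 / 10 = 6.70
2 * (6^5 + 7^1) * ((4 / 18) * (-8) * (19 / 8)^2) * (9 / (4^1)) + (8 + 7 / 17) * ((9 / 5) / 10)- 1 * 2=-351208.36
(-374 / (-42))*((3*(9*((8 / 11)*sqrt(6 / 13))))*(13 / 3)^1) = 514.77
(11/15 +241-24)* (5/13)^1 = 3266/39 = 83.74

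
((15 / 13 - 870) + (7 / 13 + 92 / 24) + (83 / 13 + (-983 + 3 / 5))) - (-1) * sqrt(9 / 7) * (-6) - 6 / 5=-718259 / 390 - 18 * sqrt(7) / 7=-1848.49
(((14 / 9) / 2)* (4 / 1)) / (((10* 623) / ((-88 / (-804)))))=44 / 805005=0.00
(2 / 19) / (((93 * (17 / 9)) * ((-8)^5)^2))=3 / 5375688441856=0.00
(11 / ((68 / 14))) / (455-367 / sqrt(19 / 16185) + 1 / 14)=-2769382 * sqrt(307515) / 7250454507337-65245411 / 7250454507337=-0.00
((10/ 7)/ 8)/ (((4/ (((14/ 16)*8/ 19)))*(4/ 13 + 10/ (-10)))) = -65/ 2736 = -0.02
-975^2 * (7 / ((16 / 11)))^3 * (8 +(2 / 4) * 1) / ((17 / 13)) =-5641891880625 / 8192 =-688707504.96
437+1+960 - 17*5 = 1313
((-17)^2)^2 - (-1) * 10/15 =83521.67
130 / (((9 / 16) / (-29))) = -60320 / 9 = -6702.22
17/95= 0.18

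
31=31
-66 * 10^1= -660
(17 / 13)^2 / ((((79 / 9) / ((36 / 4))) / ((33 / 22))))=70227 / 26702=2.63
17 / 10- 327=-3253 / 10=-325.30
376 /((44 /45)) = 4230 /11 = 384.55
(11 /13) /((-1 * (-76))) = 11 /988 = 0.01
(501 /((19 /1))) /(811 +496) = 501 /24833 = 0.02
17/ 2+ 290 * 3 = 1757/ 2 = 878.50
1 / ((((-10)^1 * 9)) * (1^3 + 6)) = -1 / 630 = -0.00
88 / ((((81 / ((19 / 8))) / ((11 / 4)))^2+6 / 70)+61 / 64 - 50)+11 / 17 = 259222841757 / 174398461799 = 1.49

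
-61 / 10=-6.10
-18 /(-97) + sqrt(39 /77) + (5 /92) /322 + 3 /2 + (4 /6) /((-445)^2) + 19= sqrt(3003) /77 + 35312442179131 /1707091146600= 21.40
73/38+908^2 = 31329705/38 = 824465.92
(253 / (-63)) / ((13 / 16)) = -4048 / 819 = -4.94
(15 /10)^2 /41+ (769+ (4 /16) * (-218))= 117187 /164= 714.55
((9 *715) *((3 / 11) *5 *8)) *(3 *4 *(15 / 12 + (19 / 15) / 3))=1408680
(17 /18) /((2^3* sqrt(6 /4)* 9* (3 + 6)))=17* sqrt(6) /34992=0.00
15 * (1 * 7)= 105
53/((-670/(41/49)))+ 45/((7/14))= 2952527/32830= 89.93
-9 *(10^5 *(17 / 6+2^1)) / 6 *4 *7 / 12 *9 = -15225000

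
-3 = -3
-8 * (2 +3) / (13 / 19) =-760 / 13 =-58.46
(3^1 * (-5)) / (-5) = 3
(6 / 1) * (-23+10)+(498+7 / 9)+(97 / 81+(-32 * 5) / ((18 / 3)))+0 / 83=32020 / 81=395.31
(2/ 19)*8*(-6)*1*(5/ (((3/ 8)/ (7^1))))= -8960/ 19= -471.58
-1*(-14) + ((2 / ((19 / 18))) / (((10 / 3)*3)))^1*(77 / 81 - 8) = 12.66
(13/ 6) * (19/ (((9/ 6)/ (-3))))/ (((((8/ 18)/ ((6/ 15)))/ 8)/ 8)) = -23712/ 5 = -4742.40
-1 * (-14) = 14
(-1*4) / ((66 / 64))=-128 / 33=-3.88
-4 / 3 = -1.33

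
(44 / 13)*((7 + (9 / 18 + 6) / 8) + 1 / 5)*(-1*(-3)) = 21153 / 260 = 81.36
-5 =-5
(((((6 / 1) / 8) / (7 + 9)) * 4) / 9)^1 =1 / 48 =0.02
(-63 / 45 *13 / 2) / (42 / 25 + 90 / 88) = -10010 / 2973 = -3.37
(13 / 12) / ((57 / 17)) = 221 / 684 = 0.32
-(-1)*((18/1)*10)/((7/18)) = 3240/7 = 462.86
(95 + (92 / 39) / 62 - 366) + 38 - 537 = -930884 / 1209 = -769.96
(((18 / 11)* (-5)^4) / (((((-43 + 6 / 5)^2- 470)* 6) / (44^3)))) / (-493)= -363000000 / 15741983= -23.06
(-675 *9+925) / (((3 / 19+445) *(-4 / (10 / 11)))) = 244625 / 93038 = 2.63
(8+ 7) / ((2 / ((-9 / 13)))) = -135 / 26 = -5.19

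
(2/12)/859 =0.00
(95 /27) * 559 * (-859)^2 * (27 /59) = 664155432.29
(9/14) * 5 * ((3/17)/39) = 45/3094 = 0.01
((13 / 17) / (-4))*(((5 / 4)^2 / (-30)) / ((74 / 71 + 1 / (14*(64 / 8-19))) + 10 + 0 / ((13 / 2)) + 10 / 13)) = 923923 / 1095388608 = 0.00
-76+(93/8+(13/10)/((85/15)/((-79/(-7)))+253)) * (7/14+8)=27463877/1201600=22.86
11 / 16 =0.69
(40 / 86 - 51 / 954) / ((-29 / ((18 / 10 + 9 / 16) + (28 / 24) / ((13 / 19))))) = -5495203 / 95171040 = -0.06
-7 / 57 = -0.12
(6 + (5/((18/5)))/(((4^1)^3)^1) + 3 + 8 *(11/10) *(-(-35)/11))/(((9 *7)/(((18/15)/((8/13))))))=554437/483840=1.15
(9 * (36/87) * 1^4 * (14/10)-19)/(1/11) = -21989/145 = -151.65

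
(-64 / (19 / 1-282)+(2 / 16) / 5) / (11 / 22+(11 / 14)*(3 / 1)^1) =19761 / 210400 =0.09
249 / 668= 0.37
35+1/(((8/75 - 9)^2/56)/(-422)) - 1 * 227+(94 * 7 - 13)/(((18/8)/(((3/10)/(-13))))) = -2876793398/5783557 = -497.41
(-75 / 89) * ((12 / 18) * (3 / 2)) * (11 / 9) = -275 / 267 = -1.03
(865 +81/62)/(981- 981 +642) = 53711/39804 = 1.35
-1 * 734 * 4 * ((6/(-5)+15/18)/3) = 16148/45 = 358.84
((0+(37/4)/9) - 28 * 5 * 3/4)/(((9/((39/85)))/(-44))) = 535249/2295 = 233.22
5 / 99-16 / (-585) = 167 / 2145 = 0.08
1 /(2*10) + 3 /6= 11 /20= 0.55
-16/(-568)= 2/71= 0.03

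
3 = 3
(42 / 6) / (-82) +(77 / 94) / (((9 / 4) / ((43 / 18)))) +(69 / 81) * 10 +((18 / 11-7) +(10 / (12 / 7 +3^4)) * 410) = 35461817161 / 662745402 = 53.51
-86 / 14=-43 / 7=-6.14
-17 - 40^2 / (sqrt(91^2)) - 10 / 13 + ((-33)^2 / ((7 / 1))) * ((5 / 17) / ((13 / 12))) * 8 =302.54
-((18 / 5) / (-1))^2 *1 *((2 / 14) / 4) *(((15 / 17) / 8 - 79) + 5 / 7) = 6028263 / 166600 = 36.18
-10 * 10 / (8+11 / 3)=-60 / 7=-8.57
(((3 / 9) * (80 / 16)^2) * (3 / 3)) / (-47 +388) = 25 / 1023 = 0.02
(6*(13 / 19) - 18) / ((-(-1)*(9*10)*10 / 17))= -374 / 1425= -0.26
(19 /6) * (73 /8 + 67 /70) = 17879 /560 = 31.93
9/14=0.64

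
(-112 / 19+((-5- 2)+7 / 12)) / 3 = -2807 / 684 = -4.10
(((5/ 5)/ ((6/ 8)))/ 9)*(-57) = -76/ 9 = -8.44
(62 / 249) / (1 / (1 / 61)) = 62 / 15189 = 0.00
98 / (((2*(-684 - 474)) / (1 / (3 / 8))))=-196 / 1737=-0.11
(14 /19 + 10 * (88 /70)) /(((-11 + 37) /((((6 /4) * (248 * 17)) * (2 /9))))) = 1243720 /1729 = 719.33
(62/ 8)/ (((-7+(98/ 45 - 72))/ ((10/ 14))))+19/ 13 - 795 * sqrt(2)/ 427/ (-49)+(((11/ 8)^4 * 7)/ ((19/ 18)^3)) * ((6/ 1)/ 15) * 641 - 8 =795 * sqrt(2)/ 20923+15047643289202341/ 2761922858240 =5448.30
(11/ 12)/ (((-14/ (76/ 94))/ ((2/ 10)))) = -209/ 19740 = -0.01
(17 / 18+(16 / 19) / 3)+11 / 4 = 2719 / 684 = 3.98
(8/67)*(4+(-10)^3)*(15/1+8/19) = -2334624/1273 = -1833.95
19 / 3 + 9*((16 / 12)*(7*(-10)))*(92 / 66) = -38431 / 33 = -1164.58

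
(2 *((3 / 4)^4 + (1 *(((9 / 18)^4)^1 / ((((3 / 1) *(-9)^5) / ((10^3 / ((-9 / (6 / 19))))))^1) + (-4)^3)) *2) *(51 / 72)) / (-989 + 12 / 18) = 5610900377341 / 30657258224640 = 0.18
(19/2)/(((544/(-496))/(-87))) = 51243/68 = 753.57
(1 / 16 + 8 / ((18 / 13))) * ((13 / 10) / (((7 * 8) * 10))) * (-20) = -10933 / 40320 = -0.27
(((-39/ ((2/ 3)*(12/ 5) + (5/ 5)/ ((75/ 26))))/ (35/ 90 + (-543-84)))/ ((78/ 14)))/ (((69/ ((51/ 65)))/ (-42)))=-674730/ 246186733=-0.00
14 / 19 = 0.74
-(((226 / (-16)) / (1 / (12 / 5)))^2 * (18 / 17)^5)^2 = -2947160997867537705024 / 1259996187780625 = -2339023.74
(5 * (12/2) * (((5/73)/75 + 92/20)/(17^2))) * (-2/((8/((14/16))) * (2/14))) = -123431/168776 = -0.73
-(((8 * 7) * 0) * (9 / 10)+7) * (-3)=21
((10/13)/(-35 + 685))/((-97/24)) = -24/81965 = -0.00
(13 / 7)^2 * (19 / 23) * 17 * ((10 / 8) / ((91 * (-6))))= -20995 / 189336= -0.11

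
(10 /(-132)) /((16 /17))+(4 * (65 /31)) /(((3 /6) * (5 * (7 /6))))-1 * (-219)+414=635.80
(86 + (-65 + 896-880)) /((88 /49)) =1813 /88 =20.60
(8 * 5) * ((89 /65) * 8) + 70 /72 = 205511 /468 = 439.13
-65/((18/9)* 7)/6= -65/84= -0.77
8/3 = 2.67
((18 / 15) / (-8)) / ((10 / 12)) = -9 / 50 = -0.18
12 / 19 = 0.63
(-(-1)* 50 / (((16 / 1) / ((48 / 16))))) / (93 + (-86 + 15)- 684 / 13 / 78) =12675 / 28832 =0.44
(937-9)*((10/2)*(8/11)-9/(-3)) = 67744/11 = 6158.55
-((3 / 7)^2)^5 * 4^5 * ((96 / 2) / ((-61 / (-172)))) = -499208749056 / 17230990189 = -28.97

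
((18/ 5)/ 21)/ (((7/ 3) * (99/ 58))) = 116/ 2695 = 0.04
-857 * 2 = -1714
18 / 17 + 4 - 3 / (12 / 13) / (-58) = 20173 / 3944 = 5.11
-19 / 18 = -1.06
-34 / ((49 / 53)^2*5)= -95506 / 12005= -7.96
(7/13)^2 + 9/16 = 2305/2704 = 0.85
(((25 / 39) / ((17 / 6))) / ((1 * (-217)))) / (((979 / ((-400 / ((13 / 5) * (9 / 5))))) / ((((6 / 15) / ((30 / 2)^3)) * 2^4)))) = 25600 / 148314743577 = 0.00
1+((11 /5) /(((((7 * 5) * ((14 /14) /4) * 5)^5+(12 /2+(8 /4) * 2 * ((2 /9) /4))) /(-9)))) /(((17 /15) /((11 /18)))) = 25112020786519 /25112022459223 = 1.00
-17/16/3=-17/48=-0.35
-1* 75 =-75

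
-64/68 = -16/17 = -0.94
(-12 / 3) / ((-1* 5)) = 4 / 5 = 0.80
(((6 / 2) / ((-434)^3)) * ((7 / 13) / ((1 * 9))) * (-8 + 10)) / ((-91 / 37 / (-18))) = -111 / 3453789794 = -0.00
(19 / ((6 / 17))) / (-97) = -323 / 582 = -0.55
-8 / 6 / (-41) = 4 / 123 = 0.03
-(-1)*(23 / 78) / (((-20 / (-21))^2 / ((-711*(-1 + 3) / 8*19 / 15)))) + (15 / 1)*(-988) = -3097784643 / 208000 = -14893.20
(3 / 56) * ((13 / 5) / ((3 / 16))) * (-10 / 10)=-26 / 35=-0.74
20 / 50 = 2 / 5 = 0.40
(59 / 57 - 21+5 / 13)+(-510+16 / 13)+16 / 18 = -1172545 / 2223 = -527.46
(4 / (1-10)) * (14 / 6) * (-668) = 18704 / 27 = 692.74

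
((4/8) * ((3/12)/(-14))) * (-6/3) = 1/56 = 0.02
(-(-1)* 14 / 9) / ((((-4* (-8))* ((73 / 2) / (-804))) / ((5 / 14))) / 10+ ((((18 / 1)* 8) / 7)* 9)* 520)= 82075 / 5079650538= 0.00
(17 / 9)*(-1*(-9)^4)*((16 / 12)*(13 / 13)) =-16524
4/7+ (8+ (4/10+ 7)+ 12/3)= 699/35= 19.97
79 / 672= 0.12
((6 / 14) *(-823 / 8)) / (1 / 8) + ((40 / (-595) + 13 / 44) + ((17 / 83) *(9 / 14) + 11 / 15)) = -2292154367 / 6518820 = -351.62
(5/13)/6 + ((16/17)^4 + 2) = 18558689/6514638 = 2.85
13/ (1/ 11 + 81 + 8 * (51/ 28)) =1001/ 7366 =0.14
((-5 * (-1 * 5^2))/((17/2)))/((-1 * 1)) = -250/17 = -14.71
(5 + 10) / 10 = 3 / 2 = 1.50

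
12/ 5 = 2.40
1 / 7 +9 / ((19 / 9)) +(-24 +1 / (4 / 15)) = -8429 / 532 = -15.84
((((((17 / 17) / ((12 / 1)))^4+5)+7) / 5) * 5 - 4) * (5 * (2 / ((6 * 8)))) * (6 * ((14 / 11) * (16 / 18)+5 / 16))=1896940715 / 131383296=14.44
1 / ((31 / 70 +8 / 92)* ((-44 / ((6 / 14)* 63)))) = -21735 / 18766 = -1.16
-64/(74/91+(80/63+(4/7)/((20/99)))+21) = -65520/26527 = -2.47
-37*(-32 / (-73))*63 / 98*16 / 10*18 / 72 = -10656 / 2555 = -4.17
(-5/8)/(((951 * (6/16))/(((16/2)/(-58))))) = 20/82737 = 0.00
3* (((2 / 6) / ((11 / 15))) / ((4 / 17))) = 255 / 44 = 5.80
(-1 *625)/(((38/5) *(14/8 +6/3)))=-1250/57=-21.93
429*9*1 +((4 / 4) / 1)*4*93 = 4233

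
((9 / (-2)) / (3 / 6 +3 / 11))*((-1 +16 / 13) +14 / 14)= -1584 / 221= -7.17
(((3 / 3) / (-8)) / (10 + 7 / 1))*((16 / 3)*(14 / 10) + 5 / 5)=-127 / 2040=-0.06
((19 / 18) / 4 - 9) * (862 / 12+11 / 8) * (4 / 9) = -1105153 / 3888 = -284.25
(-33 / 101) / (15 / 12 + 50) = -132 / 20705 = -0.01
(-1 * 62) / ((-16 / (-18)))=-279 / 4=-69.75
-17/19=-0.89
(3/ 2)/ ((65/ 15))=9/ 26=0.35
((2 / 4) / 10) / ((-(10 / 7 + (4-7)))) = 7 / 220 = 0.03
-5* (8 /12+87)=-1315 /3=-438.33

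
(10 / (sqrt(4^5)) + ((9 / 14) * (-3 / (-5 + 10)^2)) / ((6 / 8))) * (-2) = -587 / 1400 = -0.42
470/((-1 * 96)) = -235/48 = -4.90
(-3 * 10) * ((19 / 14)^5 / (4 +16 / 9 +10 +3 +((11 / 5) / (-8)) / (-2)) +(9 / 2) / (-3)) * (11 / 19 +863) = 32555.28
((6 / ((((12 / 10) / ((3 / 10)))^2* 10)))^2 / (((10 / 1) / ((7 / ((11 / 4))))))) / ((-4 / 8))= -63 / 88000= -0.00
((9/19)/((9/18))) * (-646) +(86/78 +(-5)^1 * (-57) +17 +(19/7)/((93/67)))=-2597650/8463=-306.94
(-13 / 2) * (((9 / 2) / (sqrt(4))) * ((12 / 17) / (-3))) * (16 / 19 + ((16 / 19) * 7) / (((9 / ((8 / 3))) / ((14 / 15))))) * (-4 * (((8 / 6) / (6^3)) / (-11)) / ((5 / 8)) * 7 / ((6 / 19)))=6924736 / 10224225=0.68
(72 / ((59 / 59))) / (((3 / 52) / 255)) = 318240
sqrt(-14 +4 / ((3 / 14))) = sqrt(42) / 3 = 2.16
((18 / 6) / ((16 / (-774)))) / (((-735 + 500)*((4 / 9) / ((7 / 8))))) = 73143 / 60160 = 1.22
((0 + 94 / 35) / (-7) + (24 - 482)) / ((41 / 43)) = -4829072 / 10045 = -480.74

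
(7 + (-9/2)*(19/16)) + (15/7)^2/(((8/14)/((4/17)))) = 13507/3808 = 3.55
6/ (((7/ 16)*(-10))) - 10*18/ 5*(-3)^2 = -325.37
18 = 18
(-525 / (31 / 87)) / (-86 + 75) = 45675 / 341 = 133.94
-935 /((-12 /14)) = 6545 /6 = 1090.83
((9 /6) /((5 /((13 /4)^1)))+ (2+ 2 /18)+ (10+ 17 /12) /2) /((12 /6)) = 1583 /360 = 4.40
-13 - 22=-35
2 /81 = 0.02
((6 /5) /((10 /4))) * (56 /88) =84 /275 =0.31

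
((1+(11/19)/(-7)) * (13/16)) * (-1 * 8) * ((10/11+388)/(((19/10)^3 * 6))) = -565409000/10034717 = -56.35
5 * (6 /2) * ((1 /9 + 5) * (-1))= -230 /3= -76.67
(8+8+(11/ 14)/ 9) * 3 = 2027/ 42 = 48.26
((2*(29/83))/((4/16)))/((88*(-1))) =-29/913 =-0.03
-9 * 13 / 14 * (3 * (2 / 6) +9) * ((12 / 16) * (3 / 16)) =-5265 / 448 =-11.75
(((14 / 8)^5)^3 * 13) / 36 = 61718299629259 / 38654705664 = 1596.66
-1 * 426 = -426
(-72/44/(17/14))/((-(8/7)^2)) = 1.03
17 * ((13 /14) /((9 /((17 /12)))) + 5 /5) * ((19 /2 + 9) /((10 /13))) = 14170741 /30240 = 468.61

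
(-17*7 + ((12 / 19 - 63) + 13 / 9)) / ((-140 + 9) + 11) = 30767 / 20520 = 1.50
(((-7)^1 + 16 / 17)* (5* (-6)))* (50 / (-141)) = -51500 / 799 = -64.46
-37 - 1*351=-388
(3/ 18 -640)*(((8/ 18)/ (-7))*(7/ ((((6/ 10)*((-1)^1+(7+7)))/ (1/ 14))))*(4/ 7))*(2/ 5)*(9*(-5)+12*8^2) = 7401592/ 17199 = 430.35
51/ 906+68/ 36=5287/ 2718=1.95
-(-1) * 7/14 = 1/2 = 0.50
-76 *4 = -304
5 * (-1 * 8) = -40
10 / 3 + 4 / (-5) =38 / 15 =2.53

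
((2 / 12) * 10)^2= 25 / 9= 2.78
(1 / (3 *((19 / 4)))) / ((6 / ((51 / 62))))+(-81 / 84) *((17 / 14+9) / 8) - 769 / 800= -2.18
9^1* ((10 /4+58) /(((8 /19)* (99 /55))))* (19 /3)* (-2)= -218405 /24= -9100.21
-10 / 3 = -3.33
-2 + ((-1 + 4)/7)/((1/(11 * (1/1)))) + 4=47/7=6.71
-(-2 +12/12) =1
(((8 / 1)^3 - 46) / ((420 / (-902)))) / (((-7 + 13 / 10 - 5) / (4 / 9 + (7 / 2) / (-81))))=6830395 / 182007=37.53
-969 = -969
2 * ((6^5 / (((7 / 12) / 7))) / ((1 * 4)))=46656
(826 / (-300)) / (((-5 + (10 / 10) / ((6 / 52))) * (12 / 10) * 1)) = -413 / 660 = -0.63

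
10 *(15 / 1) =150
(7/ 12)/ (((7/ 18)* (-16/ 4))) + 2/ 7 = -5/ 56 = -0.09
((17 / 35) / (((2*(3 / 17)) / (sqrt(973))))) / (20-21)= -289*sqrt(973) / 210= -42.93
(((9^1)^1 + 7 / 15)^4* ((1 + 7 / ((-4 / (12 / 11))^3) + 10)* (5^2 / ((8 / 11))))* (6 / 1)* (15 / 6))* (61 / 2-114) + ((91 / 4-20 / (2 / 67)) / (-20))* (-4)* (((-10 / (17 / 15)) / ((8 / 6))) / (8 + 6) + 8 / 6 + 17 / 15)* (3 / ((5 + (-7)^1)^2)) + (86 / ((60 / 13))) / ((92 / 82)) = -53715870126163034653 / 14306846400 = -3754556987.92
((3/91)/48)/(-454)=-1/661024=-0.00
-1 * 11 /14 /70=-11 /980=-0.01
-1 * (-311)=311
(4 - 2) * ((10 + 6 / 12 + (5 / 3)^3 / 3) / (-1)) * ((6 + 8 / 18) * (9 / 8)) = -56579 / 324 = -174.63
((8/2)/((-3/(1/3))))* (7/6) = -14/27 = -0.52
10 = 10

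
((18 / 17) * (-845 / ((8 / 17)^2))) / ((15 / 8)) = -8619 / 4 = -2154.75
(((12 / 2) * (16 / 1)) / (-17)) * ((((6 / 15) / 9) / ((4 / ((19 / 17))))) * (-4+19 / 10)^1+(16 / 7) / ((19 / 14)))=-1285384 / 137275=-9.36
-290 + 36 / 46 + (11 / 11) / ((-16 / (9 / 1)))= -289.78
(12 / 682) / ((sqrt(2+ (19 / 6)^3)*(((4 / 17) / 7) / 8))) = 8568*sqrt(43746) / 2486231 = 0.72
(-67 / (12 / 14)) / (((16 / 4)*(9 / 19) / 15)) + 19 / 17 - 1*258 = -1071859 / 1224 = -875.70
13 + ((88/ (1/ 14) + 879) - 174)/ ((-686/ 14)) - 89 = -5661/ 49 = -115.53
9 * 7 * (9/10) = 567/10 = 56.70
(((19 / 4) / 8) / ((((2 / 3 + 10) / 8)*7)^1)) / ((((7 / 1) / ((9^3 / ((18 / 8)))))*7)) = 4617 / 10976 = 0.42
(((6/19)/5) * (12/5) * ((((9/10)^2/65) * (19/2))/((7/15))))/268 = 0.00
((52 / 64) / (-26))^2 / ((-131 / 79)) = -79 / 134144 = -0.00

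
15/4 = 3.75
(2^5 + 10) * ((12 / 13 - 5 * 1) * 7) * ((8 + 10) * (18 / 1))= -5048568 / 13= -388351.38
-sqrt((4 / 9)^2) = -4 / 9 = -0.44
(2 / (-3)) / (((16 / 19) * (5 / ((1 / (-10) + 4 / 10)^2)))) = -57 / 4000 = -0.01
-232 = -232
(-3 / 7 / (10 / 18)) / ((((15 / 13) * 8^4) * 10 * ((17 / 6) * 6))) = -117 / 121856000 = -0.00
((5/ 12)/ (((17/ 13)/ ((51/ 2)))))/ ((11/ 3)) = 195/ 88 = 2.22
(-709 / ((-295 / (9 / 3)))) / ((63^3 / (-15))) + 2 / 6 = 545690 / 1639197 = 0.33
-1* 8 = -8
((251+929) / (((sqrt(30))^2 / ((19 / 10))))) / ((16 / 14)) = 7847 / 120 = 65.39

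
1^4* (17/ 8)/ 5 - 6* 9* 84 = -181423/ 40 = -4535.58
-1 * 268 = -268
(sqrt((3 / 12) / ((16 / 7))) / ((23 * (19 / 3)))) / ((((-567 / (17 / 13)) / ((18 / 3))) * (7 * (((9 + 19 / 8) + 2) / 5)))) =-170 * sqrt(7) / 268069347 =-0.00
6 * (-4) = -24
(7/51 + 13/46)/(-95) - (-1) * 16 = 712987/44574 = 16.00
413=413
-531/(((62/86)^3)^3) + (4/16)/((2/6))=-1067427388887372519/105758488642684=-10093.07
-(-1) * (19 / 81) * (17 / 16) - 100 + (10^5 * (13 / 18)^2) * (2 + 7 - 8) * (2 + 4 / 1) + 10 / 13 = 5271132359 / 16848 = 312863.98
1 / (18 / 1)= 1 / 18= 0.06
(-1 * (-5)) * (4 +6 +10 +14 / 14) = 105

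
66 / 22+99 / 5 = 114 / 5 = 22.80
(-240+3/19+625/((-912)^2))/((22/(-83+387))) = -199486607/60192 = -3314.17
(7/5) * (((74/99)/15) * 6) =1036/2475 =0.42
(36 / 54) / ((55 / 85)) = 1.03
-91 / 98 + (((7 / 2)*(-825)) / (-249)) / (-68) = -86847 / 79016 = -1.10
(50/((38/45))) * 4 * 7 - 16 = 31196/19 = 1641.89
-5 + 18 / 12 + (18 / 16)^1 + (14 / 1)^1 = 93 / 8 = 11.62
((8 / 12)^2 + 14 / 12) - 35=-601 / 18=-33.39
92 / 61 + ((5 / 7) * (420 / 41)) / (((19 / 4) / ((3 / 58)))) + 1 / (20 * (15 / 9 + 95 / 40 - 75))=18624016274 / 11734104265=1.59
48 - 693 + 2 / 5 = -3223 / 5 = -644.60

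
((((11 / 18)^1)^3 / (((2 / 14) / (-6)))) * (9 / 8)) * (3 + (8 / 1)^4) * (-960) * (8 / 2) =169735035.56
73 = 73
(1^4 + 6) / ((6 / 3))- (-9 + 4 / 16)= 49 / 4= 12.25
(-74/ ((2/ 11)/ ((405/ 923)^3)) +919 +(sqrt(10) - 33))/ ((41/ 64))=1334.29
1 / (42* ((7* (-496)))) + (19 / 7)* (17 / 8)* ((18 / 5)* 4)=60558619 / 729120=83.06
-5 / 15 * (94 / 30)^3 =-103823 / 10125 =-10.25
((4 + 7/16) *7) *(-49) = -24353/16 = -1522.06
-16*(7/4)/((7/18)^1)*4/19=-288/19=-15.16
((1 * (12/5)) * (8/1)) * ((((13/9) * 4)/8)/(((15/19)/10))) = 7904/45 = 175.64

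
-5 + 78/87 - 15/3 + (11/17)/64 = -286913/31552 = -9.09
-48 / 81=-16 / 27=-0.59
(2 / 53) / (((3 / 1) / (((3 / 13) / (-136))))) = -1 / 46852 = -0.00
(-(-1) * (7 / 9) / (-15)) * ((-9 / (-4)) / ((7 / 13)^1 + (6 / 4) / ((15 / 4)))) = -0.12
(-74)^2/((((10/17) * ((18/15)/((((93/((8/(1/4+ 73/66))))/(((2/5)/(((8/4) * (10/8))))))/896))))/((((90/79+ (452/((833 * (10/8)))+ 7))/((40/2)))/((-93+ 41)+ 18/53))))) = -276542055973/39068237824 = -7.08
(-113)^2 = 12769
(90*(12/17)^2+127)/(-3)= -49663/867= -57.28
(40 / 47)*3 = 120 / 47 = 2.55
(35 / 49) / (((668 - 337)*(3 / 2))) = 0.00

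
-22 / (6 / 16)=-176 / 3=-58.67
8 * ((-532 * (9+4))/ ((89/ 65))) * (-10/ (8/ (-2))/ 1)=-8990800/ 89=-101020.22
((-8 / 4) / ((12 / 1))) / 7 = -1 / 42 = -0.02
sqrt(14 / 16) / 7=sqrt(14) / 28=0.13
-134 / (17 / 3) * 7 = -2814 / 17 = -165.53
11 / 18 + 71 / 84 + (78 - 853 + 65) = -708.54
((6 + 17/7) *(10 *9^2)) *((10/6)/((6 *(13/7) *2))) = 13275/26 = 510.58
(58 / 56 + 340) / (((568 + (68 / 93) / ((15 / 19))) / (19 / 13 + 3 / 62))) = 522950985 / 577778656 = 0.91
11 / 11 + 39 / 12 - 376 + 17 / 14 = -10375 / 28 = -370.54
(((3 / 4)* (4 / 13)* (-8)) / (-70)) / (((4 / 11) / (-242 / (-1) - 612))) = -2442 / 91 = -26.84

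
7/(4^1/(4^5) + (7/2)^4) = 1792/38417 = 0.05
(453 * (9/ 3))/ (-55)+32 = 401/ 55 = 7.29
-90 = -90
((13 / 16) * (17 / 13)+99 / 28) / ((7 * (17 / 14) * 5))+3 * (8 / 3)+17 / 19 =9.00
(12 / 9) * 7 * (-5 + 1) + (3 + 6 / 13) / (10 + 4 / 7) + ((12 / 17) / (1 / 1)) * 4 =-1677055 / 49062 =-34.18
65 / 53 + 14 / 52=2061 / 1378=1.50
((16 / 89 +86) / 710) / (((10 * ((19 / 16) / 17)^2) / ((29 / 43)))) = 822813056 / 490449185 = 1.68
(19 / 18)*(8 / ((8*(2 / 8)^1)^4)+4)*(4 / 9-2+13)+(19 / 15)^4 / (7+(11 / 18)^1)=168610693 / 3082500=54.70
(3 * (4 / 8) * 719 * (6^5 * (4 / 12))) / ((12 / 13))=3028428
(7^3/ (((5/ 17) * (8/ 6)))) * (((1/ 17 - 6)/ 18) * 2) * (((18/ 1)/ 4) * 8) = -103929/ 5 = -20785.80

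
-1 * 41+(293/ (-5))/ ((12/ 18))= -1289/ 10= -128.90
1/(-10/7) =-7/10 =-0.70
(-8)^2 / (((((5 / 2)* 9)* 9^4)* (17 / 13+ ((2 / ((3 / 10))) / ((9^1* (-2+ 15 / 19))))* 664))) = -0.00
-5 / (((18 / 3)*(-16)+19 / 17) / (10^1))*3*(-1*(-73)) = 186150 / 1613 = 115.41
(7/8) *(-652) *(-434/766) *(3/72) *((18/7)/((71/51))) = 5411763/217544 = 24.88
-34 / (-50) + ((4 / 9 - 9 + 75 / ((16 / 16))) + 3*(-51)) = -19322 / 225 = -85.88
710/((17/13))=9230/17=542.94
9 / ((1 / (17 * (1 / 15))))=51 / 5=10.20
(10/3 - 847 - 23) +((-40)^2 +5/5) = 2203/3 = 734.33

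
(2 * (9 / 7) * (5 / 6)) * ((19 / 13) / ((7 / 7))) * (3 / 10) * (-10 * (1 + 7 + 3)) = -9405 / 91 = -103.35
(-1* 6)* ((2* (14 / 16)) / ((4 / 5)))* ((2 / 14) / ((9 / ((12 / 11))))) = -5 / 22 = -0.23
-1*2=-2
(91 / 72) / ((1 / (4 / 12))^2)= 0.14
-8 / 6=-1.33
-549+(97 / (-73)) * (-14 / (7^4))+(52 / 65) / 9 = -618479609 / 1126755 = -548.90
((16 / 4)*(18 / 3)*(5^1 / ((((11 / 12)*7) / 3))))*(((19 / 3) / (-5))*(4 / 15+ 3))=-12768 / 55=-232.15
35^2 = 1225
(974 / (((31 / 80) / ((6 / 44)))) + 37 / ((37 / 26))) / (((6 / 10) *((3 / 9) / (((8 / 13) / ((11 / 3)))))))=15089520 / 48763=309.45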